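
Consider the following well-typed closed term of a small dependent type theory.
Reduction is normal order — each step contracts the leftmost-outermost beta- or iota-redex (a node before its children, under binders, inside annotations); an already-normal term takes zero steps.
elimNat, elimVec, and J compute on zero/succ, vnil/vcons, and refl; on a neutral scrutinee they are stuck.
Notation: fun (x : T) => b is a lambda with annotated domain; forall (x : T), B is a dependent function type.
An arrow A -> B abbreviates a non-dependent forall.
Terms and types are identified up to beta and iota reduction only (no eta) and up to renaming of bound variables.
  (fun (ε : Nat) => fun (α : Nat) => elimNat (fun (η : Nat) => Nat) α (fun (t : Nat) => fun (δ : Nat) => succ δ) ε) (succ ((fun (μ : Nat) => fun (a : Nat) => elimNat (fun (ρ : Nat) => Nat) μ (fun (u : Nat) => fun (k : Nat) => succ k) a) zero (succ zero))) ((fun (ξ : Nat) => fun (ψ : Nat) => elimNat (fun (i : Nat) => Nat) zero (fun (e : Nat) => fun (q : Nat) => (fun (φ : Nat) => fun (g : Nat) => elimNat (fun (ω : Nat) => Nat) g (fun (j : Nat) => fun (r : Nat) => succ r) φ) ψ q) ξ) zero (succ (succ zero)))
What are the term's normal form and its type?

normal form:
  succ (succ zero)
type:
  Nat
observation: normalization takes exactly 18 steps under the normal-order strategy.


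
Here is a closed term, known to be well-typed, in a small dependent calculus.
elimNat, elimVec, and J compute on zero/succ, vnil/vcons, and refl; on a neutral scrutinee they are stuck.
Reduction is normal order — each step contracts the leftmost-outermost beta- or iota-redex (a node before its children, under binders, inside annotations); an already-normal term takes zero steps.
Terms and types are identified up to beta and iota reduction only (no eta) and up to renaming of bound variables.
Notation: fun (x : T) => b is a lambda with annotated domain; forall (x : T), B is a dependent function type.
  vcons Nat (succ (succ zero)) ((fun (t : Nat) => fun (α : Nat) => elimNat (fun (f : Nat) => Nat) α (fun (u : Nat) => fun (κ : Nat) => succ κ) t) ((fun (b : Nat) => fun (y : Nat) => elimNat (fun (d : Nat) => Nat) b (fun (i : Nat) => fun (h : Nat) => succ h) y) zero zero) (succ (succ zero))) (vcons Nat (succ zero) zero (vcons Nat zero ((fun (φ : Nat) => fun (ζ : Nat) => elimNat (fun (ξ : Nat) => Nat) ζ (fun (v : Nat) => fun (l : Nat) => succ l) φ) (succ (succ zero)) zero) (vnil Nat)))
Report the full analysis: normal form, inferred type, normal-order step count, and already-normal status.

resulting normal form:
  vcons Nat (succ (succ zero)) (succ (succ zero)) (vcons Nat (succ zero) zero (vcons Nat zero (succ (succ zero)) (vnil Nat)))
the term's type:
  Vec Nat (succ (succ (succ zero)))
normal-order step count: 15
term was already normal: no
first redex: a beta-redex


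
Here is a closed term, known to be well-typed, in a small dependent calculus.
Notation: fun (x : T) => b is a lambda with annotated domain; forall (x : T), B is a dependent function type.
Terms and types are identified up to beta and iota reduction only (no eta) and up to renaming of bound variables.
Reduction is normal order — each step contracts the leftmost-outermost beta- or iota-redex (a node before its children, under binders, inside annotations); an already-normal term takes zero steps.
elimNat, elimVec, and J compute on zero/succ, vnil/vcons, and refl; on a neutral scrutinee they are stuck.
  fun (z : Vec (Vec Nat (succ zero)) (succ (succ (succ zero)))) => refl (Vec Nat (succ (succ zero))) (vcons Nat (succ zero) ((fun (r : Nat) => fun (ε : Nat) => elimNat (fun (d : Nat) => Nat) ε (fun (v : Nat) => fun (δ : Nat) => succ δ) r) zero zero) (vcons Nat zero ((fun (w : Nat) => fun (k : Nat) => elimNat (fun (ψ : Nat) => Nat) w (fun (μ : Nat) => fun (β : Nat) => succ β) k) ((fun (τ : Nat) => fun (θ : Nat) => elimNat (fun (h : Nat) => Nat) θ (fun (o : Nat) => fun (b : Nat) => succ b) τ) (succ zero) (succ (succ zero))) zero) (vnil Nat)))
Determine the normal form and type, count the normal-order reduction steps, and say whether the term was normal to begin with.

reduced normal form:
  fun (z : Vec (Vec Nat (succ zero)) (succ (succ (succ zero)))) => refl (Vec Nat (succ (succ zero))) (vcons Nat (succ zero) zero (vcons Nat zero (succ (succ (succ zero))) (vnil Nat)))
inferred type:
  forall (z : Vec (Vec Nat (succ zero)) (succ (succ (succ zero)))), Eq (Vec Nat (succ (succ zero))) (vcons Nat (succ zero) zero (vcons Nat zero (succ (succ (succ zero))) (vnil Nat))) (vcons Nat (succ zero) zero (vcons Nat zero (succ (succ (succ zero))) (vnil Nat)))
steps to reach normal form (normal order): 12
started in normal form: no
first redex: a beta-redex


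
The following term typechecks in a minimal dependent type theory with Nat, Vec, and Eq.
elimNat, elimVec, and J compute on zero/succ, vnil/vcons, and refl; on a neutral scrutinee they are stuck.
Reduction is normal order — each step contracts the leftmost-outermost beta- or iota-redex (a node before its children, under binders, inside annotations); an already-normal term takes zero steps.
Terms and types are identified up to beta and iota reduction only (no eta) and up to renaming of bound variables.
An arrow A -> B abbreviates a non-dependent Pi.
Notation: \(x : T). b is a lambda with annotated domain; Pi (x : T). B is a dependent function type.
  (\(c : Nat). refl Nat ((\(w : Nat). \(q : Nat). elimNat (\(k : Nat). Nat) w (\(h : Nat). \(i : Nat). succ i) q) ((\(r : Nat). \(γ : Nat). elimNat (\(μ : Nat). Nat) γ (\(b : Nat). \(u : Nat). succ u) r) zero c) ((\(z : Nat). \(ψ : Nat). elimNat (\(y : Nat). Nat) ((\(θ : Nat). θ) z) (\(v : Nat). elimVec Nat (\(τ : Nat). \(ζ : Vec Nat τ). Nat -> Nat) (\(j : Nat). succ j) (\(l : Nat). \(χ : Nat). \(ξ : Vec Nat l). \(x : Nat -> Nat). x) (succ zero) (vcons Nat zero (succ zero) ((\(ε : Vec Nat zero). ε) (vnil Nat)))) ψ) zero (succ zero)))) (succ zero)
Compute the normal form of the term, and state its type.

reduced normal form:
  refl Nat (succ (succ zero))
the term's type:
  Eq Nat (succ (succ zero)) (succ (succ zero))
observation: reduction starts at a beta-redex, and 24 normal-order steps reach the normal form.


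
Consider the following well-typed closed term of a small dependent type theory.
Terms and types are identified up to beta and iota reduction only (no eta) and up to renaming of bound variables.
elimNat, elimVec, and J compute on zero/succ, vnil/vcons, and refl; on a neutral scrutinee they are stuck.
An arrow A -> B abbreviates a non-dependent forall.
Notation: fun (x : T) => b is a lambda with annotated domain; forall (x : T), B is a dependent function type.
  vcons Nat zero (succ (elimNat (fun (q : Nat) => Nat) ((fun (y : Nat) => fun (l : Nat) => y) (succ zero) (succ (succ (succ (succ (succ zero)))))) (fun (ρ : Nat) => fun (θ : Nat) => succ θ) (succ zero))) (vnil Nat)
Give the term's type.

inferred type:
  Vec Nat (succ zero)


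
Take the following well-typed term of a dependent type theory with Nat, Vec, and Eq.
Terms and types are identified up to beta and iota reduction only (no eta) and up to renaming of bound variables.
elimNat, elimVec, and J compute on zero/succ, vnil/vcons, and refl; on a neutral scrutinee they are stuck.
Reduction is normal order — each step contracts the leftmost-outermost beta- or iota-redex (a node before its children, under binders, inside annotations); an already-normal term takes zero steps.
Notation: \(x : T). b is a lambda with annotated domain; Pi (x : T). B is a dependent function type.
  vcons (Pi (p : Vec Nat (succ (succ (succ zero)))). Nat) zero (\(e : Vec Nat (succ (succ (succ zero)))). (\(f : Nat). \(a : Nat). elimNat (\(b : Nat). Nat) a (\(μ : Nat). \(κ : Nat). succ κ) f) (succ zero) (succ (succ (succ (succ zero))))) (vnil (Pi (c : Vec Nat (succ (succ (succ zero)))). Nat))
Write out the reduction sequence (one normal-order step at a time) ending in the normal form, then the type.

reduction (normal order):
  vcons (Pi (p : Vec Nat (succ (succ (succ zero)))). Nat) zero (\(e : Vec Nat (succ (succ (succ zero)))). (\(f : Nat). \(a : Nat). elimNat (\(b : Nat). Nat) a (\(μ : Nat). \(κ : Nat). succ κ) f) (succ zero) (succ (succ (succ (succ zero))))) (vnil (Pi (c : Vec Nat (succ (succ (succ zero)))). Nat))
  ~> vcons (Pi (p : Vec Nat (succ (succ (succ zero)))). Nat) zero (\(e : Vec Nat (succ (succ (succ zero)))). (\(f : Nat). elimNat (\(a : Nat). Nat) f (\(b : Nat). \(μ : Nat). succ μ) (succ zero)) (succ (succ (succ (succ zero))))) (vnil (Pi (κ : Vec Nat (succ (succ (succ zero)))). Nat))
  ~> vcons (Pi (p : Vec Nat (succ (succ (succ zero)))). Nat) zero (\(e : Vec Nat (succ (succ (succ zero)))). elimNat (\(f : Nat). Nat) (succ (succ (succ (succ zero)))) (\(a : Nat). \(b : Nat). succ b) (succ zero)) (vnil (Pi (μ : Vec Nat (succ (succ (succ zero)))). Nat))
  ~> vcons (Pi (p : Vec Nat (succ (succ (succ zero)))). Nat) zero (\(e : Vec Nat (succ (succ (succ zero)))). (\(f : Nat). \(a : Nat). succ a) zero (elimNat (\(b : Nat). Nat) (succ (succ (succ (succ zero)))) (\(μ : Nat). \(κ : Nat). succ κ) zero)) (vnil (Pi (c : Vec Nat (succ (succ (succ zero)))). Nat))
  ~> vcons (Pi (p : Vec Nat (succ (succ (succ zero)))). Nat) zero (\(e : Vec Nat (succ (succ (succ zero)))). (\(f : Nat). succ f) (elimNat (\(a : Nat). Nat) (succ (succ (succ (succ zero)))) (\(b : Nat). \(μ : Nat). succ μ) zero)) (vnil (Pi (κ : Vec Nat (succ (succ (succ zero)))). Nat))
  ~> vcons (Pi (p : Vec Nat (succ (succ (succ zero)))). Nat) zero (\(e : Vec Nat (succ (succ (succ zero)))). succ (elimNat (\(f : Nat). Nat) (succ (succ (succ (succ zero)))) (\(a : Nat). \(b : Nat). succ b) zero)) (vnil (Pi (μ : Vec Nat (succ (succ (succ zero)))). Nat))
  ~> vcons (Pi (p : Vec Nat (succ (succ (succ zero)))). Nat) zero (\(e : Vec Nat (succ (succ (succ zero)))). succ (succ (succ (succ (succ zero))))) (vnil (Pi (f : Vec Nat (succ (succ (succ zero)))). Nat))
inferred type:
  Vec (Pi (p : Vec Nat (succ (succ (succ zero)))). Nat) (succ zero)


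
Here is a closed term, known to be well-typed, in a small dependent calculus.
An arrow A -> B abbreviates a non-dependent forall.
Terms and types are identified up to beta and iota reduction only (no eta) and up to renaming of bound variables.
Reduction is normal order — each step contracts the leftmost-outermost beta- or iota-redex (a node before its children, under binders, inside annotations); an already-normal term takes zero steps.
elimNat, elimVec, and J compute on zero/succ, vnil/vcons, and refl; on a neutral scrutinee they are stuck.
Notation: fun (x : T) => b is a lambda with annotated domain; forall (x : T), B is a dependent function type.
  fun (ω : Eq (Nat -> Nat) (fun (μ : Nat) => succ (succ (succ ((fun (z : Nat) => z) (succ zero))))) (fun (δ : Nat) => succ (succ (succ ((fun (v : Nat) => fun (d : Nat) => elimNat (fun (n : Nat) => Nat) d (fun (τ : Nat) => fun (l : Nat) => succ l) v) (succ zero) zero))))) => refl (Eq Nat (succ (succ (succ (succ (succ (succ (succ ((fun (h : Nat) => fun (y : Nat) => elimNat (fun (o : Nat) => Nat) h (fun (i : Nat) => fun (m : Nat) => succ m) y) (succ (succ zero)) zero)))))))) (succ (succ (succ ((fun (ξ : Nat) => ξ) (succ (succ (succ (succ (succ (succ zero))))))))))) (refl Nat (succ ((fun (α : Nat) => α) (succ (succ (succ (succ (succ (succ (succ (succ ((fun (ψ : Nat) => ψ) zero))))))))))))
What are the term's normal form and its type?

reduced normal form:
  fun (ω : Eq (Nat -> Nat) (fun (μ : Nat) => succ (succ (succ (succ zero)))) (fun (z : Nat) => succ (succ (succ (succ zero))))) => refl (Eq Nat (succ (succ (succ (succ (succ (succ (succ (succ (succ zero))))))))) (succ (succ (succ (succ (succ (succ (succ (succ (succ zero)))))))))) (refl Nat (succ (succ (succ (succ (succ (succ (succ (succ (succ zero))))))))))
inferred type:
  Eq (Nat -> Nat) (fun (ω : Nat) => succ (succ (succ (succ zero)))) (fun (μ : Nat) => succ (succ (succ (succ zero)))) -> Eq (Eq Nat (succ (succ (succ (succ (succ (succ (succ (succ (succ zero))))))))) (succ (succ (succ (succ (succ (succ (succ (succ (succ zero)))))))))) (refl Nat (succ (succ (succ (succ (succ (succ (succ (succ (succ zero)))))))))) (refl Nat (succ (succ (succ (succ (succ (succ (succ (succ (succ zero))))))))))
observation: the first redex contracted is a beta-redex; the normal form is reached in 13 normal-order steps.


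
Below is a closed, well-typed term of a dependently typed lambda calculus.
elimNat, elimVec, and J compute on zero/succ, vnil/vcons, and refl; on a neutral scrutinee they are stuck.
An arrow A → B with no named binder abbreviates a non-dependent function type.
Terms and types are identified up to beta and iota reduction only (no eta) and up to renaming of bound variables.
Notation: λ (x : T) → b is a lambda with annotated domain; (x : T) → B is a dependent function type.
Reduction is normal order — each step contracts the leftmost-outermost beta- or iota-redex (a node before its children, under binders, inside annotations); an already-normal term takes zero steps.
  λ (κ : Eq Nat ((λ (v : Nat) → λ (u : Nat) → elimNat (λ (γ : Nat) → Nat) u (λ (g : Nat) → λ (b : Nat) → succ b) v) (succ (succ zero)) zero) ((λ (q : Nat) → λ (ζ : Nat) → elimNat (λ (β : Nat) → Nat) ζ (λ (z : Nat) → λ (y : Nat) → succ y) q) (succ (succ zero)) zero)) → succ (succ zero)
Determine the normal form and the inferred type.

reduced normal form:
  λ (κ : Eq Nat (succ (succ zero)) (succ (succ zero))) → succ (succ zero)
type:
  Eq Nat (succ (succ zero)) (succ (succ zero)) → Nat
observation: the term reaches its normal form after 18 normal-order steps.


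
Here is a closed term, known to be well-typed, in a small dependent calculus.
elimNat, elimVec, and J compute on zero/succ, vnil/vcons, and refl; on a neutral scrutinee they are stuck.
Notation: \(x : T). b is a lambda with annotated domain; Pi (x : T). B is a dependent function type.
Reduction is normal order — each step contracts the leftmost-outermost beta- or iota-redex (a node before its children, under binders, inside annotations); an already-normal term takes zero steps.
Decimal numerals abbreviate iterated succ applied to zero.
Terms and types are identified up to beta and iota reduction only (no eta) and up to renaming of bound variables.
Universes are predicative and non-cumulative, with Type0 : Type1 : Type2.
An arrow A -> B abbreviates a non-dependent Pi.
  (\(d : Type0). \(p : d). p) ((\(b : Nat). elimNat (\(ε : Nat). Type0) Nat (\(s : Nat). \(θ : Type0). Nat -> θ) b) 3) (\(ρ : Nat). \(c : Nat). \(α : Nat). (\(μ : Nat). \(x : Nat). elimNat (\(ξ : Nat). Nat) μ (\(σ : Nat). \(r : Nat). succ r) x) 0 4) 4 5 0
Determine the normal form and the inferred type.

resulting normal form:
  4
type:
  Nat
observation: reduction starts at a beta-redex, and 20 normal-order steps reach the normal form.


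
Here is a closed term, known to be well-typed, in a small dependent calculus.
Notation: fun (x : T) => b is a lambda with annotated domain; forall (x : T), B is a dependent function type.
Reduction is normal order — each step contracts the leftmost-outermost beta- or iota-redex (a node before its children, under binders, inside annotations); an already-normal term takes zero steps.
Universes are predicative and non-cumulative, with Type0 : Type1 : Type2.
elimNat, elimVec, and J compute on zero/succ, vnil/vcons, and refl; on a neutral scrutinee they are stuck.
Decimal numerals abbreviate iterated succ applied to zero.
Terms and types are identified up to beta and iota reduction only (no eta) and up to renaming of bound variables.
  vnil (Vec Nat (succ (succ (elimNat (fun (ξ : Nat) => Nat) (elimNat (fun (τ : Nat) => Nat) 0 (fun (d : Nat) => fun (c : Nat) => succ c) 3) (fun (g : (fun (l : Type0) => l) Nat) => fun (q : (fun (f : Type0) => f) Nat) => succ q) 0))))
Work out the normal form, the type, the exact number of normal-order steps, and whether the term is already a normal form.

reduced normal form:
  vnil (Vec Nat 5)
the term's type:
  Vec (Vec Nat 5) 0
reduction steps (normal order): 11
started in normal form: no
first redex: an elimNat iota-redex


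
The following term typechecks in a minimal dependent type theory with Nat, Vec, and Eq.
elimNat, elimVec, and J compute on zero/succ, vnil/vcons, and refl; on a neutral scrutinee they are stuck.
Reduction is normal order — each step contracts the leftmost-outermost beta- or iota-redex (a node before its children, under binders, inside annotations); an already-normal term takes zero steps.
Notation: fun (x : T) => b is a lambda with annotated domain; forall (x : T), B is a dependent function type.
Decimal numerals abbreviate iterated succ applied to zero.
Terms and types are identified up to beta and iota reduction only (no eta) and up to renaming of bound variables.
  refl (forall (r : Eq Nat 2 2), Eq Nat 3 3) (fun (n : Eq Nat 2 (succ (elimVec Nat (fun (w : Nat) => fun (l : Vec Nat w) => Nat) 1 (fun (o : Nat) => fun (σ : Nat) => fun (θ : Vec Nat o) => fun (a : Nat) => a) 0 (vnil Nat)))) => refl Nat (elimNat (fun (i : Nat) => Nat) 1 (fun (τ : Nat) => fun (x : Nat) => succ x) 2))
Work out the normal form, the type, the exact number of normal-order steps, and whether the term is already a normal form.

reduced normal form:
  refl (forall (r : Eq Nat 2 2), Eq Nat 3 3) (fun (n : Eq Nat 2 2) => refl Nat 3)
inferred type:
  Eq (forall (r : Eq Nat 2 2), Eq Nat 3 3) (fun (n : Eq Nat 2 2) => refl Nat 3) (fun (w : Eq Nat 2 2) => refl Nat 3)
steps to reach normal form (normal order): 8
term was already normal: no
first redex: an elimVec iota-redex


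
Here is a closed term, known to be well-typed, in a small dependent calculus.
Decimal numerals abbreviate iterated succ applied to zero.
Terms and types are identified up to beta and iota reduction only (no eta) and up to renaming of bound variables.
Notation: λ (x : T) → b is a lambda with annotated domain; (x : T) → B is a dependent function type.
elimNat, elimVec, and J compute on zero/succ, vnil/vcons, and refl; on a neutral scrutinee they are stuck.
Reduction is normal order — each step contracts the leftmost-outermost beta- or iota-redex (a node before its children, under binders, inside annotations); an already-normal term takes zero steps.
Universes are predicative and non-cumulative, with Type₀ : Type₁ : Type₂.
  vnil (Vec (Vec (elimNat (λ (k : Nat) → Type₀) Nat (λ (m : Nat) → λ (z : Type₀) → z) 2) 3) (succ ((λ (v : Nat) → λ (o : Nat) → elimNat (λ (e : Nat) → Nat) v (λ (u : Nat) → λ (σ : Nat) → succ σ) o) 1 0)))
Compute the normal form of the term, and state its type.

normal form:
  vnil (Vec (Vec Nat 3) 2)
the term's type:
  Vec (Vec (Vec Nat 3) 2) 0


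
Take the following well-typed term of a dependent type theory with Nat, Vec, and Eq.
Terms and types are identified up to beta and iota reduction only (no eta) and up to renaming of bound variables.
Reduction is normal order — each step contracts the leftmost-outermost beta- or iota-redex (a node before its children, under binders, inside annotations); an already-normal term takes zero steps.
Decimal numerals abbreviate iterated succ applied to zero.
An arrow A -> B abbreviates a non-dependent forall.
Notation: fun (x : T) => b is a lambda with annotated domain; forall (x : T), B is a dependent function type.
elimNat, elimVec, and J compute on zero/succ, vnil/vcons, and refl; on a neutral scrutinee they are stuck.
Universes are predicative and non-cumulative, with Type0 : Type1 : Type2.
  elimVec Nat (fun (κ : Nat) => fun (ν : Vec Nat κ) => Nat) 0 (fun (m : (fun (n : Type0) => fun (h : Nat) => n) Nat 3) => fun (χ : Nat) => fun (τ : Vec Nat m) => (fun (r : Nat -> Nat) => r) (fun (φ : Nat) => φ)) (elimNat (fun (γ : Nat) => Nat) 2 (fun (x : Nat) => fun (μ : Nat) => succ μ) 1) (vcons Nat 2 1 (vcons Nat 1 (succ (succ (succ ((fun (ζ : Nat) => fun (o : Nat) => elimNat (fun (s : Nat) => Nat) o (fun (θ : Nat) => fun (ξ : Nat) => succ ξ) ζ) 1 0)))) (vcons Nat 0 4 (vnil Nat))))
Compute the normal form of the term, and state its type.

normal form:
  0
the term's type:
  Nat
observation: normalization takes exactly 19 steps under the normal-order strategy.


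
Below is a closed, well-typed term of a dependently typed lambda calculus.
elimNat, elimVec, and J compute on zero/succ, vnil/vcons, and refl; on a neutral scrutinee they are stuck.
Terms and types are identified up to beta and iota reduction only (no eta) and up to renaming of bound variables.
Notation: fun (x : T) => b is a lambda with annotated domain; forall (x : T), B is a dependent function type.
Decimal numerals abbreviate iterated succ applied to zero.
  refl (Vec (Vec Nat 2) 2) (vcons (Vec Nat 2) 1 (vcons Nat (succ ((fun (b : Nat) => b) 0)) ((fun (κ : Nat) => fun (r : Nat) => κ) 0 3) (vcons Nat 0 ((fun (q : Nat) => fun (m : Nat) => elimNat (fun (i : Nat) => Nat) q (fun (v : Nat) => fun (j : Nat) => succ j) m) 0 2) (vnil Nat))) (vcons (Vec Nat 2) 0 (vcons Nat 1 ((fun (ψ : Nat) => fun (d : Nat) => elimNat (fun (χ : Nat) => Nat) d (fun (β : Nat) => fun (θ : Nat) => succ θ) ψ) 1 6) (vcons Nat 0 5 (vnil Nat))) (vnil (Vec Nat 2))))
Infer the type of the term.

inferred type:
  Eq (Vec (Vec Nat 2) 2) (vcons (Vec Nat 2) 1 (vcons Nat 1 0 (vcons Nat 0 2 (vnil Nat))) (vcons (Vec Nat 2) 0 (vcons Nat 1 7 (vcons Nat 0 5 (vnil Nat))) (vnil (Vec Nat 2)))) (vcons (Vec Nat 2) 1 (vcons Nat 1 0 (vcons Nat 0 2 (vnil Nat))) (vcons (Vec Nat 2) 0 (vcons Nat 1 7 (vcons Nat 0 5 (vnil Nat))) (vnil (Vec Nat 2))))


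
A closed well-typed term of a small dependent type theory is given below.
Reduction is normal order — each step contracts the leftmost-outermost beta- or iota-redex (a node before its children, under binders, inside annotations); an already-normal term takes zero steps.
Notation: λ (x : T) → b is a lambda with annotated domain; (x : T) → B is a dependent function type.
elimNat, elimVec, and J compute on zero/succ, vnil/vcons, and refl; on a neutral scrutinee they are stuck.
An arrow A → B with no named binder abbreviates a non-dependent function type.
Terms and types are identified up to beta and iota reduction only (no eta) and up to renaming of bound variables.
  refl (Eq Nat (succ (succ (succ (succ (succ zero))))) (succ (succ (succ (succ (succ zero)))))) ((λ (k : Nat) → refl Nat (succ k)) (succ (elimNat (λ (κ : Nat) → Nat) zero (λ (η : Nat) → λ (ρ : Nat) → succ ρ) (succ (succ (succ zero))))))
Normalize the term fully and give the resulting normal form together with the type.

normal form:
  refl (Eq Nat (succ (succ (succ (succ (succ zero))))) (succ (succ (succ (succ (succ zero)))))) (refl Nat (succ (succ (succ (succ (succ zero))))))
type:
  Eq (Eq Nat (succ (succ (succ (succ (succ zero))))) (succ (succ (succ (succ (succ zero)))))) (refl Nat (succ (succ (succ (succ (succ zero)))))) (refl Nat (succ (succ (succ (succ (succ zero))))))
observation: 11 normal-order steps normalize the term, beginning with a beta-redex.


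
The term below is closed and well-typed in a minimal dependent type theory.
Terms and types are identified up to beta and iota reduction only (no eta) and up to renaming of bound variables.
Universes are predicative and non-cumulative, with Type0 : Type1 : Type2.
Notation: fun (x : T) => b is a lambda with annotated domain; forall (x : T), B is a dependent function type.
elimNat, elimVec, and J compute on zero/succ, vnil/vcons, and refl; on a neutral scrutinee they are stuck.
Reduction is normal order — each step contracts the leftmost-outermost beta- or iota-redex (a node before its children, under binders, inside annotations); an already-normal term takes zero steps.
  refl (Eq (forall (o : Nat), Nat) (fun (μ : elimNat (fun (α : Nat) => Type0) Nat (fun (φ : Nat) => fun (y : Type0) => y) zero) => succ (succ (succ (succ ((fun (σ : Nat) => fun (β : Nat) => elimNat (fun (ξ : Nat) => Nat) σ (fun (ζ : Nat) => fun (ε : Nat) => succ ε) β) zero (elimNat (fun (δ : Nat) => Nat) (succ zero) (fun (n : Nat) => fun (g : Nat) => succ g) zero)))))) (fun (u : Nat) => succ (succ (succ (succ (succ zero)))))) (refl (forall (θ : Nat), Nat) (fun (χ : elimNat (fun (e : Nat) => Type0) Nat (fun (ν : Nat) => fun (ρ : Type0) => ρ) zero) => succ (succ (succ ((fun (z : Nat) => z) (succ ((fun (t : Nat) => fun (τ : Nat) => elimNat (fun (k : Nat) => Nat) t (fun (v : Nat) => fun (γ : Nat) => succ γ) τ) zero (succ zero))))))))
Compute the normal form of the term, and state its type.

reduced normal form:
  refl (Eq (forall (o : Nat), Nat) (fun (μ : Nat) => succ (succ (succ (succ (succ zero))))) (fun (α : Nat) => succ (succ (succ (succ (succ zero)))))) (refl (forall (φ : Nat), Nat) (fun (y : Nat) => succ (succ (succ (succ (succ zero))))))
type:
  Eq (Eq (forall (o : Nat), Nat) (fun (μ : Nat) => succ (succ (succ (succ (succ zero))))) (fun (α : Nat) => succ (succ (succ (succ (succ zero)))))) (refl (forall (φ : Nat), Nat) (fun (y : Nat) => succ (succ (succ (succ (succ zero)))))) (refl (forall (σ : Nat), Nat) (fun (β : Nat) => succ (succ (succ (succ (succ zero))))))
observation: the leftmost-outermost redex is an elimNat iota-redex, and normalization takes 16 steps.


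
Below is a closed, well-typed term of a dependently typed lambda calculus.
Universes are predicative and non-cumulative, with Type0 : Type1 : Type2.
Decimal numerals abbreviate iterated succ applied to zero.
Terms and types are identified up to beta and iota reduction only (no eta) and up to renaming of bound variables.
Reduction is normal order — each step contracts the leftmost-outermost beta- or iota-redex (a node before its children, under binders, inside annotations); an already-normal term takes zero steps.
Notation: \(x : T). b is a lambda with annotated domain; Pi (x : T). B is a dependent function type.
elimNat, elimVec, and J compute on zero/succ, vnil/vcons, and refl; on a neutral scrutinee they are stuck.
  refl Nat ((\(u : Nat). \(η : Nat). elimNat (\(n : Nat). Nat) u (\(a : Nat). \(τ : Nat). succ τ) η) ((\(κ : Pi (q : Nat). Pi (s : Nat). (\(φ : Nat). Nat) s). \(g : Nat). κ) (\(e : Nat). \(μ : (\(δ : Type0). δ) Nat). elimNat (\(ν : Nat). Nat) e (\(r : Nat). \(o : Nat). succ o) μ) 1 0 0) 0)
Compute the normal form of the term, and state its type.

normal form:
  refl Nat 0
inferred type:
  Eq Nat 0 0
observation: the term reaches its normal form after 8 normal-order steps.


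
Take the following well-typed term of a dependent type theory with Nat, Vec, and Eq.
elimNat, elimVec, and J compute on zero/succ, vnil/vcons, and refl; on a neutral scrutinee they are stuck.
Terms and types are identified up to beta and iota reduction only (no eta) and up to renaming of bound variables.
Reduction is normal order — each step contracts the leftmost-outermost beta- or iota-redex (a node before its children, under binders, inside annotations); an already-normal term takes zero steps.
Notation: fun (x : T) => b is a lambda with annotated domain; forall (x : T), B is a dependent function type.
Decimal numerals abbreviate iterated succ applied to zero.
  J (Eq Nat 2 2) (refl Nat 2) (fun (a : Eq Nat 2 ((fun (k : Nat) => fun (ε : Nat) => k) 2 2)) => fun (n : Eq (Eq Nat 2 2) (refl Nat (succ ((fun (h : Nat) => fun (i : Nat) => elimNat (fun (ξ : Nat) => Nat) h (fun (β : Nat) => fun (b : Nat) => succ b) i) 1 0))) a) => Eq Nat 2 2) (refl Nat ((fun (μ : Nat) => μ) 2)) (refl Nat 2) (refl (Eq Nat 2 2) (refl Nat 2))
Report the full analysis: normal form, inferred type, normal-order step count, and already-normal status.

normal form:
  refl Nat 2
the term's type:
  Eq Nat 2 2
reduction steps (normal order): 2
started in normal form: no
first redex: a J iota-redex


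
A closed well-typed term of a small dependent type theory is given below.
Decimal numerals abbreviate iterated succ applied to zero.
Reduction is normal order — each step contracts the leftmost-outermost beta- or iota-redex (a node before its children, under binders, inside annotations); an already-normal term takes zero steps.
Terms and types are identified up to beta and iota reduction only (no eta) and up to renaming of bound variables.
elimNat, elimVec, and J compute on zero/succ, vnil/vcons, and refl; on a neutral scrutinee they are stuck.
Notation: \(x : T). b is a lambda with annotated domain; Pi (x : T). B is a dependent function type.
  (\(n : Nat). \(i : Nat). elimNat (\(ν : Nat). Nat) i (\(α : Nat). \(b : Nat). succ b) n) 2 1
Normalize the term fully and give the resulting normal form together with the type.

reduced normal form:
  3
inferred type:
  Nat
observation: the first redex contracted is a beta-redex; the normal form is reached in 9 normal-order steps.


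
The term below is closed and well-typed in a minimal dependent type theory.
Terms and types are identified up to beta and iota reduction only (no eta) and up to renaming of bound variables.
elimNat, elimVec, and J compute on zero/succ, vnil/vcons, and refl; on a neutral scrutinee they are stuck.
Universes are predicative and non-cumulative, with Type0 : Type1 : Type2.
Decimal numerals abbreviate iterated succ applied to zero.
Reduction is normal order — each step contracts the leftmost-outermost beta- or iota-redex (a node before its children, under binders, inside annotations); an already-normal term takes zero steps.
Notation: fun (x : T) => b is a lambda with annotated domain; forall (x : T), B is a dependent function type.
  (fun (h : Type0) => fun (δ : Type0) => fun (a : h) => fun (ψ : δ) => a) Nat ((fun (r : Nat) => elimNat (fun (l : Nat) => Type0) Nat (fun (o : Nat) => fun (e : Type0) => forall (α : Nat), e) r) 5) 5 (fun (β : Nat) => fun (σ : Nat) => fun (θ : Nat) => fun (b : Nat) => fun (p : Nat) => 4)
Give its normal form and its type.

normal form:
  5
the term's type:
  Nat
observation: the term reaches its normal form after 4 normal-order steps.


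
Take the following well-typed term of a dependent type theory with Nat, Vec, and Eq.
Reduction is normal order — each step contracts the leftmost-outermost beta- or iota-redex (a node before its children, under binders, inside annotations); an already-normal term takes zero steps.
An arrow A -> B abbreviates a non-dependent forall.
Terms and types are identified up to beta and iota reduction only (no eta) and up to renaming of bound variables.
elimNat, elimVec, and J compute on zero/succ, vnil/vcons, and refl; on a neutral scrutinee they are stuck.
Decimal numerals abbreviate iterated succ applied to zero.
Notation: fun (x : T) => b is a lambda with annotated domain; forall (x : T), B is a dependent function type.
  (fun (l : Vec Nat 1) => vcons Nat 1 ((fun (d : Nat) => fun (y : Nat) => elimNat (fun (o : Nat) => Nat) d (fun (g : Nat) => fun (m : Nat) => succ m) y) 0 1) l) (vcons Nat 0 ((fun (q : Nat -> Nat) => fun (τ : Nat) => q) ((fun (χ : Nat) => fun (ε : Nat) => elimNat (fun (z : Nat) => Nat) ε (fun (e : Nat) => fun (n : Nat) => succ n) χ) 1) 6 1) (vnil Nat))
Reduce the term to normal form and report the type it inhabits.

reduced normal form:
  vcons Nat 1 1 (vcons Nat 0 2 (vnil Nat))
type:
  Vec Nat 2
observation: contracting a beta-redex first, the term normalizes in 15 steps.


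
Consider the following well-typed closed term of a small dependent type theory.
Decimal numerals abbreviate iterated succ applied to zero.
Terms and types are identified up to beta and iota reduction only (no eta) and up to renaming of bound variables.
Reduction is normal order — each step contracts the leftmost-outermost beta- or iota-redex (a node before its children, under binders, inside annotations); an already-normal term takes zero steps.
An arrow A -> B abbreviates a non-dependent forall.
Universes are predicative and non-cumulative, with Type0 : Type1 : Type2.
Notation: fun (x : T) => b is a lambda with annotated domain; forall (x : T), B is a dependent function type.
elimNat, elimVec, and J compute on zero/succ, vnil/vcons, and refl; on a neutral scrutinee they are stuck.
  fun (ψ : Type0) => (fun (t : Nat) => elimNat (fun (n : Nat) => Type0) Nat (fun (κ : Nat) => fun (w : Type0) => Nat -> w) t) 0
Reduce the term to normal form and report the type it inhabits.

reduced normal form:
  fun (ψ : Type0) => Nat
type:
  Type0 -> Type0


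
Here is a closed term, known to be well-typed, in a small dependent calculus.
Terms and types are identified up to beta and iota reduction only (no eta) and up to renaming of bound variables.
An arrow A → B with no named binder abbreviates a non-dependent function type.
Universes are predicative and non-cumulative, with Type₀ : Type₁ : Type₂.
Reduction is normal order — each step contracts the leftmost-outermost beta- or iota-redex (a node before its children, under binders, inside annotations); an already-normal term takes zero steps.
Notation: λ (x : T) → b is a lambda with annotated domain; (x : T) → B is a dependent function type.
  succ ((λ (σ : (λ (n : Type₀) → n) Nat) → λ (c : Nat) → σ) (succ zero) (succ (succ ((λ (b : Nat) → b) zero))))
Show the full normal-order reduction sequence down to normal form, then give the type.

reduction (normal order):
  succ ((λ (σ : (λ (n : Type₀) → n) Nat) → λ (c : Nat) → σ) (succ zero) (succ (succ ((λ (b : Nat) → b) zero))))
  ~> succ ((λ (σ : Nat) → succ zero) (succ (succ ((λ (n : Nat) → n) zero))))
  ~> succ (succ zero)
type:
  Nat


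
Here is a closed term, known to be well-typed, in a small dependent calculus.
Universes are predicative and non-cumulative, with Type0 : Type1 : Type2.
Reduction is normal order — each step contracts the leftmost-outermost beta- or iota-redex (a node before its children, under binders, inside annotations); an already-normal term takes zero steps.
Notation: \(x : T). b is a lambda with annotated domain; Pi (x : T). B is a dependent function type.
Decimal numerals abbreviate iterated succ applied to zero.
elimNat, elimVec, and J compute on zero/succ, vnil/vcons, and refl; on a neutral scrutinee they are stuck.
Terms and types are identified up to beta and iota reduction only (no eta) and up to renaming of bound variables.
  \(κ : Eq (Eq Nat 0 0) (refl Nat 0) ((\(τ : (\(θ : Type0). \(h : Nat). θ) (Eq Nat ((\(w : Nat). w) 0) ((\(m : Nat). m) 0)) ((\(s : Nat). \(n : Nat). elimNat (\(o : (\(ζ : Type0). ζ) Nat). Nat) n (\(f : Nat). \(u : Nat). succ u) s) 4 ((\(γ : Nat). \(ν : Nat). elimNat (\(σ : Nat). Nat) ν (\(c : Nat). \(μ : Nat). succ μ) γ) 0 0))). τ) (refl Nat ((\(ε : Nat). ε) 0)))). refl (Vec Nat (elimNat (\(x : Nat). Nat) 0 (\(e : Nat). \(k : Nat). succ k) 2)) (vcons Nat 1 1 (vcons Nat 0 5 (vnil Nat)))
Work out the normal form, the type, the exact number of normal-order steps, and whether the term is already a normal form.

resulting normal form:
  \(κ : Eq (Eq Nat 0 0) (refl Nat 0) (refl Nat 0)). refl (Vec Nat 2) (vcons Nat 1 1 (vcons Nat 0 5 (vnil Nat)))
inferred type:
  Pi (κ : Eq (Eq Nat 0 0) (refl Nat 0) (refl Nat 0)). Eq (Vec Nat 2) (vcons Nat 1 1 (vcons Nat 0 5 (vnil Nat))) (vcons Nat 1 1 (vcons Nat 0 5 (vnil Nat)))
steps to reach normal form (normal order): 9
started in normal form: no
first contracted redex: a beta-redex


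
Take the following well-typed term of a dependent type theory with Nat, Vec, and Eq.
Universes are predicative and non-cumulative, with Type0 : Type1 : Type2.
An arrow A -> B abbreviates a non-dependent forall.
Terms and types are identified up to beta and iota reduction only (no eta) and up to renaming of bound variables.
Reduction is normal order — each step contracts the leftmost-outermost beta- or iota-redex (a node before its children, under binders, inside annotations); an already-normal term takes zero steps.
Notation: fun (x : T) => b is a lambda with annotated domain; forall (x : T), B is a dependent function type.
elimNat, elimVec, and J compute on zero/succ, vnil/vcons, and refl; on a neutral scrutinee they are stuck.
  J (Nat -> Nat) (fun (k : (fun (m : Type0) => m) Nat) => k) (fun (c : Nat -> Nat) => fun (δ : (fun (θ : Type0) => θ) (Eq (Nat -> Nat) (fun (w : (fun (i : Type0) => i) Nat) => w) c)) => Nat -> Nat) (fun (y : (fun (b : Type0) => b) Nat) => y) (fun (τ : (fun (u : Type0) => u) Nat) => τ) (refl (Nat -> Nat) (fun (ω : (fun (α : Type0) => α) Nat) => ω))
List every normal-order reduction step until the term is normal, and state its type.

reduction (normal order):
  J (Nat -> Nat) (fun (k : (fun (m : Type0) => m) Nat) => k) (fun (c : Nat -> Nat) => fun (δ : (fun (θ : Type0) => θ) (Eq (Nat -> Nat) (fun (w : (fun (i : Type0) => i) Nat) => w) c)) => Nat -> Nat) (fun (y : (fun (b : Type0) => b) Nat) => y) (fun (τ : (fun (u : Type0) => u) Nat) => τ) (refl (Nat -> Nat) (fun (ω : (fun (α : Type0) => α) Nat) => ω))
  ~> fun (k : (fun (m : Type0) => m) Nat) => k
  ~> fun (k : Nat) => k
inferred type:
  Nat -> Nat


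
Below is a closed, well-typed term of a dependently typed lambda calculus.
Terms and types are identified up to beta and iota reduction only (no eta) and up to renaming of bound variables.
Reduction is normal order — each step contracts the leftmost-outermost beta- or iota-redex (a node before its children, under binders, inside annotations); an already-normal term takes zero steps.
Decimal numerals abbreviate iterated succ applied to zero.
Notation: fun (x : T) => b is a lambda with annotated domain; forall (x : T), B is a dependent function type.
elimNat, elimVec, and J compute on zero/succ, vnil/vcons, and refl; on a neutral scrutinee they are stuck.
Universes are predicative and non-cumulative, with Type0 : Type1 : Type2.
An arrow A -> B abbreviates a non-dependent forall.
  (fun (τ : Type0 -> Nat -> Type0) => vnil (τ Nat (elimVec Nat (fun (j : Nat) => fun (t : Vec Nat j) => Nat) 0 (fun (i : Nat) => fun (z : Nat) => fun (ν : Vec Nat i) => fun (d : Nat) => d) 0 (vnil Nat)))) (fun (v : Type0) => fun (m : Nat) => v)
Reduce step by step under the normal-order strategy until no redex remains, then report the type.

reduction (normal order):
  (fun (τ : Type0 -> Nat -> Type0) => vnil (τ Nat (elimVec Nat (fun (j : Nat) => fun (t : Vec Nat j) => Nat) 0 (fun (i : Nat) => fun (z : Nat) => fun (ν : Vec Nat i) => fun (d : Nat) => d) 0 (vnil Nat)))) (fun (v : Type0) => fun (m : Nat) => v)
  ~> vnil ((fun (τ : Type0) => fun (j : Nat) => τ) Nat (elimVec Nat (fun (t : Nat) => fun (i : Vec Nat t) => Nat) 0 (fun (z : Nat) => fun (ν : Nat) => fun (d : Vec Nat z) => fun (v : Nat) => v) 0 (vnil Nat)))
  ~> vnil ((fun (τ : Nat) => Nat) (elimVec Nat (fun (j : Nat) => fun (t : Vec Nat j) => Nat) 0 (fun (i : Nat) => fun (z : Nat) => fun (ν : Vec Nat i) => fun (d : Nat) => d) 0 (vnil Nat)))
  ~> vnil Nat
type:
  Vec Nat 0


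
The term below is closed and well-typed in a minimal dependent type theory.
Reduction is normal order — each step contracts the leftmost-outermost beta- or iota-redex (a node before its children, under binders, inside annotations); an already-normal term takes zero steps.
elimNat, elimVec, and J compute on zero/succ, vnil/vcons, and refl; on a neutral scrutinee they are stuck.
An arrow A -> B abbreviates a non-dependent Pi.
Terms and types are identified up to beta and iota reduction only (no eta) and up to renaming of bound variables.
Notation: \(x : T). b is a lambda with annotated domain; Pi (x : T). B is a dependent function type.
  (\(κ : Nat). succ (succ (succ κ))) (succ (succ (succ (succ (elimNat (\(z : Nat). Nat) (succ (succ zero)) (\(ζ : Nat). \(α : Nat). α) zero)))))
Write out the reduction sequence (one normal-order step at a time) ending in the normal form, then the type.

reduction (normal order):
  (\(κ : Nat). succ (succ (succ κ))) (succ (succ (succ (succ (elimNat (\(z : Nat). Nat) (succ (succ zero)) (\(ζ : Nat). \(α : Nat). α) zero)))))
  ~> succ (succ (succ (succ (succ (succ (succ (elimNat (\(κ : Nat). Nat) (succ (succ zero)) (\(z : Nat). \(ζ : Nat). ζ) zero)))))))
  ~> succ (succ (succ (succ (succ (succ (succ (succ (succ zero))))))))
the term's type:
  Nat


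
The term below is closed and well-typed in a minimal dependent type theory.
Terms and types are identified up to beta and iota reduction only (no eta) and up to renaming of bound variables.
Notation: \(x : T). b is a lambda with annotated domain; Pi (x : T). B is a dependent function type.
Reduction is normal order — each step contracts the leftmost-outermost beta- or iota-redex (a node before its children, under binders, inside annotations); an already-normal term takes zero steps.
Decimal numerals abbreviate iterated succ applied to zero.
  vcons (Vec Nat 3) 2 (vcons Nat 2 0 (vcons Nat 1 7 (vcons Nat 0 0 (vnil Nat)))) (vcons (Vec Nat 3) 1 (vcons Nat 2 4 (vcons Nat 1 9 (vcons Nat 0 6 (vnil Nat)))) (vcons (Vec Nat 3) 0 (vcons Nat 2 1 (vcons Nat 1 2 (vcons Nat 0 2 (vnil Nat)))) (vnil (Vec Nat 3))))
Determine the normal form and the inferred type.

normal form:
  vcons (Vec Nat 3) 2 (vcons Nat 2 0 (vcons Nat 1 7 (vcons Nat 0 0 (vnil Nat)))) (vcons (Vec Nat 3) 1 (vcons Nat 2 4 (vcons Nat 1 9 (vcons Nat 0 6 (vnil Nat)))) (vcons (Vec Nat 3) 0 (vcons Nat 2 1 (vcons Nat 1 2 (vcons Nat 0 2 (vnil Nat)))) (vnil (Vec Nat 3))))
the term's type:
  Vec (Vec Nat 3) 3
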